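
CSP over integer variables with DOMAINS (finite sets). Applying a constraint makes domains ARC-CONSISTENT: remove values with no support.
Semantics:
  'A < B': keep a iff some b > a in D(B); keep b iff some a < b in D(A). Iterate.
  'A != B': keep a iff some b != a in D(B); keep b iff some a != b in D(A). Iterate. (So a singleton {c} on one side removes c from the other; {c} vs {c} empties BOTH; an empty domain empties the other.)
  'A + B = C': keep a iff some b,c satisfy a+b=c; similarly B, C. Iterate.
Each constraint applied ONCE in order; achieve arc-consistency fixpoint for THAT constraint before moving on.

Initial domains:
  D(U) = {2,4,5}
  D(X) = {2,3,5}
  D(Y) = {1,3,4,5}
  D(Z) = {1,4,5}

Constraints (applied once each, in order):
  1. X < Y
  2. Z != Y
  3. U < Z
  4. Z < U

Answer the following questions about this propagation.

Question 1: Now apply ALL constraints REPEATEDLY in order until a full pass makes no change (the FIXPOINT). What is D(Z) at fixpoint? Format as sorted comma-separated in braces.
pass 0 (initial): D(Z)={1,4,5}
pass 1: U {2,4,5}->{}; X {2,3,5}->{2,3}; Y {1,3,4,5}->{3,4,5}; Z {1,4,5}->{}
pass 2: Y {3,4,5}->{}
pass 3: X {2,3}->{}
pass 4: no change
Fixpoint after 4 passes: D(Z) = {}

Answer: {}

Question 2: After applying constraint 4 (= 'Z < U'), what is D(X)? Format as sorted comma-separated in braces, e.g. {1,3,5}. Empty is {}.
Constraint 1 (X < Y) on D(X)={2,3,5} D(Y)={1,3,4,5}: X {2,3,5}->{2,3}; Y {1,3,4,5}->{3,4,5}
Constraint 2 (Z != Y) on D(Z)={1,4,5} D(Y)={3,4,5}: no change
Constraint 3 (U < Z) on D(U)={2,4,5} D(Z)={1,4,5}: U {2,4,5}->{2,4}; Z {1,4,5}->{4,5}
Constraint 4 (Z < U) on D(Z)={4,5} D(U)={2,4}: Z {4,5}->{}; U {2,4}->{}
So after constraint 4: D(X) = {2,3}

Answer: {2,3}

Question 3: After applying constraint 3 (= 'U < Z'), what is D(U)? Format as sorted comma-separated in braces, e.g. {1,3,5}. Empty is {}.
Answer: {2,4}

Derivation:
Constraint 1 (X < Y) on D(X)={2,3,5} D(Y)={1,3,4,5}: X {2,3,5}->{2,3}; Y {1,3,4,5}->{3,4,5}
Constraint 2 (Z != Y) on D(Z)={1,4,5} D(Y)={3,4,5}: no change
Constraint 3 (U < Z) on D(U)={2,4,5} D(Z)={1,4,5}: U {2,4,5}->{2,4}; Z {1,4,5}->{4,5}
So after constraint 3: D(U) = {2,4}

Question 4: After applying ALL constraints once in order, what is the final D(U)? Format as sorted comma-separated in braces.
Answer: {}

Derivation:
Constraint 1 (X < Y) on D(X)={2,3,5} D(Y)={1,3,4,5}: X {2,3,5}->{2,3}; Y {1,3,4,5}->{3,4,5}
Constraint 2 (Z != Y) on D(Z)={1,4,5} D(Y)={3,4,5}: no change
Constraint 3 (U < Z) on D(U)={2,4,5} D(Z)={1,4,5}: U {2,4,5}->{2,4}; Z {1,4,5}->{4,5}
Constraint 4 (Z < U) on D(Z)={4,5} D(U)={2,4}: Z {4,5}->{}; U {2,4}->{}
So after all 4 constraints: D(U) = {}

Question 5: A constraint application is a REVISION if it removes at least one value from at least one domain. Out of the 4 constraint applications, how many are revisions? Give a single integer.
Answer: 3

Derivation:
Constraint 1 (X < Y) on D(X)={2,3,5} D(Y)={1,3,4,5}: X {2,3,5}->{2,3}; Y {1,3,4,5}->{3,4,5} => REVISION
Constraint 2 (Z != Y) on D(Z)={1,4,5} D(Y)={3,4,5}: no change => not a revision
Constraint 3 (U < Z) on D(U)={2,4,5} D(Z)={1,4,5}: U {2,4,5}->{2,4}; Z {1,4,5}->{4,5} => REVISION
Constraint 4 (Z < U) on D(Z)={4,5} D(U)={2,4}: Z {4,5}->{}; U {2,4}->{} => REVISION
Total revisions = 3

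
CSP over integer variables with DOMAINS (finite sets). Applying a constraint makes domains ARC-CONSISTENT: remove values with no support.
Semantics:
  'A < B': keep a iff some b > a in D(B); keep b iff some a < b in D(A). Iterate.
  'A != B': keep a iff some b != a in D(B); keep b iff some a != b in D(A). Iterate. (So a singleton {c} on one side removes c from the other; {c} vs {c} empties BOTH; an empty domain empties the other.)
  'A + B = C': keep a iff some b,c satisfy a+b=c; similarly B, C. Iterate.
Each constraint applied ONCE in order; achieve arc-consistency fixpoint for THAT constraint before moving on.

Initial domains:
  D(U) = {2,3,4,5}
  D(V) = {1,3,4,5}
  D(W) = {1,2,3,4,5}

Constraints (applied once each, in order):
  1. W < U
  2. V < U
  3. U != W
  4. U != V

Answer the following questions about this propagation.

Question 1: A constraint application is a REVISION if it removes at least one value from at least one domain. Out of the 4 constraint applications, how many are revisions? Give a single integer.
Answer: 2

Derivation:
Constraint 1 (W < U) on D(W)={1,2,3,4,5} D(U)={2,3,4,5}: W {1,2,3,4,5}->{1,2,3,4} => REVISION
Constraint 2 (V < U) on D(V)={1,3,4,5} D(U)={2,3,4,5}: V {1,3,4,5}->{1,3,4} => REVISION
Constraint 3 (U != W) on D(U)={2,3,4,5} D(W)={1,2,3,4}: no change => not a revision
Constraint 4 (U != V) on D(U)={2,3,4,5} D(V)={1,3,4}: no change => not a revision
Total revisions = 2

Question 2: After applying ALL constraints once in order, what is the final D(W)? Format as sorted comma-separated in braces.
Constraint 1 (W < U) on D(W)={1,2,3,4,5} D(U)={2,3,4,5}: W {1,2,3,4,5}->{1,2,3,4}
Constraint 2 (V < U) on D(V)={1,3,4,5} D(U)={2,3,4,5}: V {1,3,4,5}->{1,3,4}
Constraint 3 (U != W) on D(U)={2,3,4,5} D(W)={1,2,3,4}: no change
Constraint 4 (U != V) on D(U)={2,3,4,5} D(V)={1,3,4}: no change
So after all 4 constraints: D(W) = {1,2,3,4}

Answer: {1,2,3,4}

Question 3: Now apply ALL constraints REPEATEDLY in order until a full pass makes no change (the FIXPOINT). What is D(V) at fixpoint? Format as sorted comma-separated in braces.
pass 0 (initial): D(V)={1,3,4,5}
pass 1: V {1,3,4,5}->{1,3,4}; W {1,2,3,4,5}->{1,2,3,4}
pass 2: no change
Fixpoint after 2 passes: D(V) = {1,3,4}

Answer: {1,3,4}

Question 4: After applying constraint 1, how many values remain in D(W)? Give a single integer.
Constraint 1 (W < U) on D(W)={1,2,3,4,5} D(U)={2,3,4,5}: W {1,2,3,4,5}->{1,2,3,4}
So after constraint 1: D(W)={1,2,3,4}, size = 4

Answer: 4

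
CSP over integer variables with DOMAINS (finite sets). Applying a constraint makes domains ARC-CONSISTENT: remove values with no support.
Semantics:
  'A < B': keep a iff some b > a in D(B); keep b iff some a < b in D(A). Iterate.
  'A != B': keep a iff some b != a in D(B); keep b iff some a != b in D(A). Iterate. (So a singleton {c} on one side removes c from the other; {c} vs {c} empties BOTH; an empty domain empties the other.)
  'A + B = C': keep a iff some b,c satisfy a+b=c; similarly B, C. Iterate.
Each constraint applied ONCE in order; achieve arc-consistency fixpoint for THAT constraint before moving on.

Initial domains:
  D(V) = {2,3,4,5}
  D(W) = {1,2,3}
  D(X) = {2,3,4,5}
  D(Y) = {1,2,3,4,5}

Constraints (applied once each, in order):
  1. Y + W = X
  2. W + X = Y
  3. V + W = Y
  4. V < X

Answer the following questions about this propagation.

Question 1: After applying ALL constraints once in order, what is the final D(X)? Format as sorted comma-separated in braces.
Answer: {3}

Derivation:
Constraint 1 (Y + W = X) on D(Y)={1,2,3,4,5} D(W)={1,2,3} D(X)={2,3,4,5}: Y {1,2,3,4,5}->{1,2,3,4}
Constraint 2 (W + X = Y) on D(W)={1,2,3} D(X)={2,3,4,5} D(Y)={1,2,3,4}: W {1,2,3}->{1,2}; X {2,3,4,5}->{2,3}; Y {1,2,3,4}->{3,4}
Constraint 3 (V + W = Y) on D(V)={2,3,4,5} D(W)={1,2} D(Y)={3,4}: V {2,3,4,5}->{2,3}
Constraint 4 (V < X) on D(V)={2,3} D(X)={2,3}: V {2,3}->{2}; X {2,3}->{3}
So after all 4 constraints: D(X) = {3}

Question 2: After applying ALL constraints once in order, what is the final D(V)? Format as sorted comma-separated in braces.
Answer: {2}

Derivation:
Constraint 1 (Y + W = X) on D(Y)={1,2,3,4,5} D(W)={1,2,3} D(X)={2,3,4,5}: Y {1,2,3,4,5}->{1,2,3,4}
Constraint 2 (W + X = Y) on D(W)={1,2,3} D(X)={2,3,4,5} D(Y)={1,2,3,4}: W {1,2,3}->{1,2}; X {2,3,4,5}->{2,3}; Y {1,2,3,4}->{3,4}
Constraint 3 (V + W = Y) on D(V)={2,3,4,5} D(W)={1,2} D(Y)={3,4}: V {2,3,4,5}->{2,3}
Constraint 4 (V < X) on D(V)={2,3} D(X)={2,3}: V {2,3}->{2}; X {2,3}->{3}
So after all 4 constraints: D(V) = {2}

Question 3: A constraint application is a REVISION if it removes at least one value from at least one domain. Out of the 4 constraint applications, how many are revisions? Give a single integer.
Constraint 1 (Y + W = X) on D(Y)={1,2,3,4,5} D(W)={1,2,3} D(X)={2,3,4,5}: Y {1,2,3,4,5}->{1,2,3,4} => REVISION
Constraint 2 (W + X = Y) on D(W)={1,2,3} D(X)={2,3,4,5} D(Y)={1,2,3,4}: W {1,2,3}->{1,2}; X {2,3,4,5}->{2,3}; Y {1,2,3,4}->{3,4} => REVISION
Constraint 3 (V + W = Y) on D(V)={2,3,4,5} D(W)={1,2} D(Y)={3,4}: V {2,3,4,5}->{2,3} => REVISION
Constraint 4 (V < X) on D(V)={2,3} D(X)={2,3}: V {2,3}->{2}; X {2,3}->{3} => REVISION
Total revisions = 4

Answer: 4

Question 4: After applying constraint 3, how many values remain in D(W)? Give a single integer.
Answer: 2

Derivation:
Constraint 1 (Y + W = X) on D(Y)={1,2,3,4,5} D(W)={1,2,3} D(X)={2,3,4,5}: Y {1,2,3,4,5}->{1,2,3,4}
Constraint 2 (W + X = Y) on D(W)={1,2,3} D(X)={2,3,4,5} D(Y)={1,2,3,4}: W {1,2,3}->{1,2}; X {2,3,4,5}->{2,3}; Y {1,2,3,4}->{3,4}
Constraint 3 (V + W = Y) on D(V)={2,3,4,5} D(W)={1,2} D(Y)={3,4}: V {2,3,4,5}->{2,3}
So after constraint 3: D(W)={1,2}, size = 2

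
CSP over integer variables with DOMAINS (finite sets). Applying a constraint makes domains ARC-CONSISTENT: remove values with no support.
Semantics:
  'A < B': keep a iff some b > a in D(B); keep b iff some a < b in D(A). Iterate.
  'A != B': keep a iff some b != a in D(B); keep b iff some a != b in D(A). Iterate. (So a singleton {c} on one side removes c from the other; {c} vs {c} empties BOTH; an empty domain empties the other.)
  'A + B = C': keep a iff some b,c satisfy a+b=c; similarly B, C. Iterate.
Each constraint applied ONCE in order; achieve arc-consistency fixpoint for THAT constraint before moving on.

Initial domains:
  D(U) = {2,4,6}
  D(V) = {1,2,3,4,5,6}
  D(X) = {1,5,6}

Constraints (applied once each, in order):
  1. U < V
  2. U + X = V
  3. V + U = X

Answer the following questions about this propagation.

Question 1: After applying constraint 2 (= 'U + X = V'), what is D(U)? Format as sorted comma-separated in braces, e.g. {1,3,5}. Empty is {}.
Constraint 1 (U < V) on D(U)={2,4,6} D(V)={1,2,3,4,5,6}: U {2,4,6}->{2,4}; V {1,2,3,4,5,6}->{3,4,5,6}
Constraint 2 (U + X = V) on D(U)={2,4} D(X)={1,5,6} D(V)={3,4,5,6}: X {1,5,6}->{1}; V {3,4,5,6}->{3,5}
So after constraint 2: D(U) = {2,4}

Answer: {2,4}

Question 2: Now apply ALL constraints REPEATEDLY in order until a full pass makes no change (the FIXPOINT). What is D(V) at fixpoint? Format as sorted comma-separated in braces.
pass 0 (initial): D(V)={1,2,3,4,5,6}
pass 1: U {2,4,6}->{}; V {1,2,3,4,5,6}->{}; X {1,5,6}->{}
pass 2: no change
Fixpoint after 2 passes: D(V) = {}

Answer: {}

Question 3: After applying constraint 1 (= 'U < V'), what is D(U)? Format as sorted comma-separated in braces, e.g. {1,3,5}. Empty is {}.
Constraint 1 (U < V) on D(U)={2,4,6} D(V)={1,2,3,4,5,6}: U {2,4,6}->{2,4}; V {1,2,3,4,5,6}->{3,4,5,6}
So after constraint 1: D(U) = {2,4}

Answer: {2,4}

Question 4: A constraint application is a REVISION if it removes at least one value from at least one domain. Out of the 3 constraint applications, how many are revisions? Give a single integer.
Constraint 1 (U < V) on D(U)={2,4,6} D(V)={1,2,3,4,5,6}: U {2,4,6}->{2,4}; V {1,2,3,4,5,6}->{3,4,5,6} => REVISION
Constraint 2 (U + X = V) on D(U)={2,4} D(X)={1,5,6} D(V)={3,4,5,6}: X {1,5,6}->{1}; V {3,4,5,6}->{3,5} => REVISION
Constraint 3 (V + U = X) on D(V)={3,5} D(U)={2,4} D(X)={1}: V {3,5}->{}; U {2,4}->{}; X {1}->{} => REVISION
Total revisions = 3

Answer: 3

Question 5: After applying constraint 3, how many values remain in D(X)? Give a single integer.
Answer: 0

Derivation:
Constraint 1 (U < V) on D(U)={2,4,6} D(V)={1,2,3,4,5,6}: U {2,4,6}->{2,4}; V {1,2,3,4,5,6}->{3,4,5,6}
Constraint 2 (U + X = V) on D(U)={2,4} D(X)={1,5,6} D(V)={3,4,5,6}: X {1,5,6}->{1}; V {3,4,5,6}->{3,5}
Constraint 3 (V + U = X) on D(V)={3,5} D(U)={2,4} D(X)={1}: V {3,5}->{}; U {2,4}->{}; X {1}->{}
So after constraint 3: D(X)={}, size = 0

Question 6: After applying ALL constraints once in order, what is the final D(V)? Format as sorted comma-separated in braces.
Answer: {}

Derivation:
Constraint 1 (U < V) on D(U)={2,4,6} D(V)={1,2,3,4,5,6}: U {2,4,6}->{2,4}; V {1,2,3,4,5,6}->{3,4,5,6}
Constraint 2 (U + X = V) on D(U)={2,4} D(X)={1,5,6} D(V)={3,4,5,6}: X {1,5,6}->{1}; V {3,4,5,6}->{3,5}
Constraint 3 (V + U = X) on D(V)={3,5} D(U)={2,4} D(X)={1}: V {3,5}->{}; U {2,4}->{}; X {1}->{}
So after all 3 constraints: D(V) = {}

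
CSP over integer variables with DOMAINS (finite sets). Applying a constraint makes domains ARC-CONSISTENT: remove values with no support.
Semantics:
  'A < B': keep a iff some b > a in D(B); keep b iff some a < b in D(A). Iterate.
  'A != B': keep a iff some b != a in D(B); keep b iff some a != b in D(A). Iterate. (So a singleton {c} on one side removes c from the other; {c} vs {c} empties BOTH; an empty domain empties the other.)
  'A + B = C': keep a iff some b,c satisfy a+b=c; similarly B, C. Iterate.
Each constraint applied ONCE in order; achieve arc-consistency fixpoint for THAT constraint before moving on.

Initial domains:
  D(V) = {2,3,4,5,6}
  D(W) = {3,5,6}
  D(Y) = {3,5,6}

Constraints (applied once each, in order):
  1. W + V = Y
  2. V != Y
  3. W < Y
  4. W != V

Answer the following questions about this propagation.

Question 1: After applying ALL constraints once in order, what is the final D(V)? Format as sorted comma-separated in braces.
Answer: {2}

Derivation:
Constraint 1 (W + V = Y) on D(W)={3,5,6} D(V)={2,3,4,5,6} D(Y)={3,5,6}: W {3,5,6}->{3}; V {2,3,4,5,6}->{2,3}; Y {3,5,6}->{5,6}
Constraint 2 (V != Y) on D(V)={2,3} D(Y)={5,6}: no change
Constraint 3 (W < Y) on D(W)={3} D(Y)={5,6}: no change
Constraint 4 (W != V) on D(W)={3} D(V)={2,3}: V {2,3}->{2}
So after all 4 constraints: D(V) = {2}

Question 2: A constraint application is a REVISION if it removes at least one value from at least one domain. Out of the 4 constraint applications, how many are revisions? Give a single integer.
Constraint 1 (W + V = Y) on D(W)={3,5,6} D(V)={2,3,4,5,6} D(Y)={3,5,6}: W {3,5,6}->{3}; V {2,3,4,5,6}->{2,3}; Y {3,5,6}->{5,6} => REVISION
Constraint 2 (V != Y) on D(V)={2,3} D(Y)={5,6}: no change => not a revision
Constraint 3 (W < Y) on D(W)={3} D(Y)={5,6}: no change => not a revision
Constraint 4 (W != V) on D(W)={3} D(V)={2,3}: V {2,3}->{2} => REVISION
Total revisions = 2

Answer: 2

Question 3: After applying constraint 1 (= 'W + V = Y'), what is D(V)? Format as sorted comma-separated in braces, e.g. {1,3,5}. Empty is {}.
Constraint 1 (W + V = Y) on D(W)={3,5,6} D(V)={2,3,4,5,6} D(Y)={3,5,6}: W {3,5,6}->{3}; V {2,3,4,5,6}->{2,3}; Y {3,5,6}->{5,6}
So after constraint 1: D(V) = {2,3}

Answer: {2,3}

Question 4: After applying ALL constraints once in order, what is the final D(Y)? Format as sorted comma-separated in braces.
Constraint 1 (W + V = Y) on D(W)={3,5,6} D(V)={2,3,4,5,6} D(Y)={3,5,6}: W {3,5,6}->{3}; V {2,3,4,5,6}->{2,3}; Y {3,5,6}->{5,6}
Constraint 2 (V != Y) on D(V)={2,3} D(Y)={5,6}: no change
Constraint 3 (W < Y) on D(W)={3} D(Y)={5,6}: no change
Constraint 4 (W != V) on D(W)={3} D(V)={2,3}: V {2,3}->{2}
So after all 4 constraints: D(Y) = {5,6}

Answer: {5,6}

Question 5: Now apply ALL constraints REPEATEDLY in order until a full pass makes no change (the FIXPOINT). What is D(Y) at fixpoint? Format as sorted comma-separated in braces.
pass 0 (initial): D(Y)={3,5,6}
pass 1: V {2,3,4,5,6}->{2}; W {3,5,6}->{3}; Y {3,5,6}->{5,6}
pass 2: Y {5,6}->{5}
pass 3: no change
Fixpoint after 3 passes: D(Y) = {5}

Answer: {5}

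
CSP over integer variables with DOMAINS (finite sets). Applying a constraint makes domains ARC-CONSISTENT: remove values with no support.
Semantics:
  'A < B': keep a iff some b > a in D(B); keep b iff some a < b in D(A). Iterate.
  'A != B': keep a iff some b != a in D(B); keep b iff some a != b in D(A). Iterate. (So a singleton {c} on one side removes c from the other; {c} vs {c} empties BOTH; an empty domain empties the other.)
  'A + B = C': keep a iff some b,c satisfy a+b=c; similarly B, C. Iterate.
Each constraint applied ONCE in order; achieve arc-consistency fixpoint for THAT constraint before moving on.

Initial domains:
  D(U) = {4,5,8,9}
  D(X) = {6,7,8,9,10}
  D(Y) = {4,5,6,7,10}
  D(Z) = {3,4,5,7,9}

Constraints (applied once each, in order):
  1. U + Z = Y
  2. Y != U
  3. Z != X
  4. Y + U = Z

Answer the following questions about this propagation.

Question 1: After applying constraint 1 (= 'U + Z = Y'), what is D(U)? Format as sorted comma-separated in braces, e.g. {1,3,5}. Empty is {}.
Answer: {4,5}

Derivation:
Constraint 1 (U + Z = Y) on D(U)={4,5,8,9} D(Z)={3,4,5,7,9} D(Y)={4,5,6,7,10}: U {4,5,8,9}->{4,5}; Z {3,4,5,7,9}->{3,5}; Y {4,5,6,7,10}->{7,10}
So after constraint 1: D(U) = {4,5}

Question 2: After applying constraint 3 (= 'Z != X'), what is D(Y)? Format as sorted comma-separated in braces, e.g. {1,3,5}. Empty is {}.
Constraint 1 (U + Z = Y) on D(U)={4,5,8,9} D(Z)={3,4,5,7,9} D(Y)={4,5,6,7,10}: U {4,5,8,9}->{4,5}; Z {3,4,5,7,9}->{3,5}; Y {4,5,6,7,10}->{7,10}
Constraint 2 (Y != U) on D(Y)={7,10} D(U)={4,5}: no change
Constraint 3 (Z != X) on D(Z)={3,5} D(X)={6,7,8,9,10}: no change
So after constraint 3: D(Y) = {7,10}

Answer: {7,10}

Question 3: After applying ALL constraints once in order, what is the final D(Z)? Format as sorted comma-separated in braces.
Constraint 1 (U + Z = Y) on D(U)={4,5,8,9} D(Z)={3,4,5,7,9} D(Y)={4,5,6,7,10}: U {4,5,8,9}->{4,5}; Z {3,4,5,7,9}->{3,5}; Y {4,5,6,7,10}->{7,10}
Constraint 2 (Y != U) on D(Y)={7,10} D(U)={4,5}: no change
Constraint 3 (Z != X) on D(Z)={3,5} D(X)={6,7,8,9,10}: no change
Constraint 4 (Y + U = Z) on D(Y)={7,10} D(U)={4,5} D(Z)={3,5}: Y {7,10}->{}; U {4,5}->{}; Z {3,5}->{}
So after all 4 constraints: D(Z) = {}

Answer: {}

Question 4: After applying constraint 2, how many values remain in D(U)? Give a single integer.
Constraint 1 (U + Z = Y) on D(U)={4,5,8,9} D(Z)={3,4,5,7,9} D(Y)={4,5,6,7,10}: U {4,5,8,9}->{4,5}; Z {3,4,5,7,9}->{3,5}; Y {4,5,6,7,10}->{7,10}
Constraint 2 (Y != U) on D(Y)={7,10} D(U)={4,5}: no change
So after constraint 2: D(U)={4,5}, size = 2

Answer: 2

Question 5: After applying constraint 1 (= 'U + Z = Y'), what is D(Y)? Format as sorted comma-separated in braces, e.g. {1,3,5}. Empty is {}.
Constraint 1 (U + Z = Y) on D(U)={4,5,8,9} D(Z)={3,4,5,7,9} D(Y)={4,5,6,7,10}: U {4,5,8,9}->{4,5}; Z {3,4,5,7,9}->{3,5}; Y {4,5,6,7,10}->{7,10}
So after constraint 1: D(Y) = {7,10}

Answer: {7,10}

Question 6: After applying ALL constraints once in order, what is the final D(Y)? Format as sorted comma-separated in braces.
Constraint 1 (U + Z = Y) on D(U)={4,5,8,9} D(Z)={3,4,5,7,9} D(Y)={4,5,6,7,10}: U {4,5,8,9}->{4,5}; Z {3,4,5,7,9}->{3,5}; Y {4,5,6,7,10}->{7,10}
Constraint 2 (Y != U) on D(Y)={7,10} D(U)={4,5}: no change
Constraint 3 (Z != X) on D(Z)={3,5} D(X)={6,7,8,9,10}: no change
Constraint 4 (Y + U = Z) on D(Y)={7,10} D(U)={4,5} D(Z)={3,5}: Y {7,10}->{}; U {4,5}->{}; Z {3,5}->{}
So after all 4 constraints: D(Y) = {}

Answer: {}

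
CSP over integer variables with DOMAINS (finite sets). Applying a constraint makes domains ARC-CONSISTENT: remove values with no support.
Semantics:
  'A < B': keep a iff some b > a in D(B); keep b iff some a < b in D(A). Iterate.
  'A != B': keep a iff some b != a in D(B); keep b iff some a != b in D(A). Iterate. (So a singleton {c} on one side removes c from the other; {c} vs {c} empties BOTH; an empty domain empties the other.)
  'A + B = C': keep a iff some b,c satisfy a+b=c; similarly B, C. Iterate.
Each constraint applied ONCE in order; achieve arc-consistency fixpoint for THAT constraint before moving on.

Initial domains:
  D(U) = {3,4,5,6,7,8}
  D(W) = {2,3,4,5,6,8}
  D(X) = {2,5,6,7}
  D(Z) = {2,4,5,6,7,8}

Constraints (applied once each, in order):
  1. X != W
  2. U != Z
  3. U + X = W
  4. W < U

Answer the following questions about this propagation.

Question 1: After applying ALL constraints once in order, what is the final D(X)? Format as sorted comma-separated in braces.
Constraint 1 (X != W) on D(X)={2,5,6,7} D(W)={2,3,4,5,6,8}: no change
Constraint 2 (U != Z) on D(U)={3,4,5,6,7,8} D(Z)={2,4,5,6,7,8}: no change
Constraint 3 (U + X = W) on D(U)={3,4,5,6,7,8} D(X)={2,5,6,7} D(W)={2,3,4,5,6,8}: U {3,4,5,6,7,8}->{3,4,6}; X {2,5,6,7}->{2,5}; W {2,3,4,5,6,8}->{5,6,8}
Constraint 4 (W < U) on D(W)={5,6,8} D(U)={3,4,6}: W {5,6,8}->{5}; U {3,4,6}->{6}
So after all 4 constraints: D(X) = {2,5}

Answer: {2,5}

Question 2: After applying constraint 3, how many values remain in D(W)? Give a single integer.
Answer: 3

Derivation:
Constraint 1 (X != W) on D(X)={2,5,6,7} D(W)={2,3,4,5,6,8}: no change
Constraint 2 (U != Z) on D(U)={3,4,5,6,7,8} D(Z)={2,4,5,6,7,8}: no change
Constraint 3 (U + X = W) on D(U)={3,4,5,6,7,8} D(X)={2,5,6,7} D(W)={2,3,4,5,6,8}: U {3,4,5,6,7,8}->{3,4,6}; X {2,5,6,7}->{2,5}; W {2,3,4,5,6,8}->{5,6,8}
So after constraint 3: D(W)={5,6,8}, size = 3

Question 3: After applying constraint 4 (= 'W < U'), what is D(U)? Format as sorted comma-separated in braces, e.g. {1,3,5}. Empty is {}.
Answer: {6}

Derivation:
Constraint 1 (X != W) on D(X)={2,5,6,7} D(W)={2,3,4,5,6,8}: no change
Constraint 2 (U != Z) on D(U)={3,4,5,6,7,8} D(Z)={2,4,5,6,7,8}: no change
Constraint 3 (U + X = W) on D(U)={3,4,5,6,7,8} D(X)={2,5,6,7} D(W)={2,3,4,5,6,8}: U {3,4,5,6,7,8}->{3,4,6}; X {2,5,6,7}->{2,5}; W {2,3,4,5,6,8}->{5,6,8}
Constraint 4 (W < U) on D(W)={5,6,8} D(U)={3,4,6}: W {5,6,8}->{5}; U {3,4,6}->{6}
So after constraint 4: D(U) = {6}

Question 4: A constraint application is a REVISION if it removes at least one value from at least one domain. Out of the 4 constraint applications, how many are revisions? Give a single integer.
Answer: 2

Derivation:
Constraint 1 (X != W) on D(X)={2,5,6,7} D(W)={2,3,4,5,6,8}: no change => not a revision
Constraint 2 (U != Z) on D(U)={3,4,5,6,7,8} D(Z)={2,4,5,6,7,8}: no change => not a revision
Constraint 3 (U + X = W) on D(U)={3,4,5,6,7,8} D(X)={2,5,6,7} D(W)={2,3,4,5,6,8}: U {3,4,5,6,7,8}->{3,4,6}; X {2,5,6,7}->{2,5}; W {2,3,4,5,6,8}->{5,6,8} => REVISION
Constraint 4 (W < U) on D(W)={5,6,8} D(U)={3,4,6}: W {5,6,8}->{5}; U {3,4,6}->{6} => REVISION
Total revisions = 2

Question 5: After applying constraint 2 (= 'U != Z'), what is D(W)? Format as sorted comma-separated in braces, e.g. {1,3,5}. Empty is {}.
Answer: {2,3,4,5,6,8}

Derivation:
Constraint 1 (X != W) on D(X)={2,5,6,7} D(W)={2,3,4,5,6,8}: no change
Constraint 2 (U != Z) on D(U)={3,4,5,6,7,8} D(Z)={2,4,5,6,7,8}: no change
So after constraint 2: D(W) = {2,3,4,5,6,8}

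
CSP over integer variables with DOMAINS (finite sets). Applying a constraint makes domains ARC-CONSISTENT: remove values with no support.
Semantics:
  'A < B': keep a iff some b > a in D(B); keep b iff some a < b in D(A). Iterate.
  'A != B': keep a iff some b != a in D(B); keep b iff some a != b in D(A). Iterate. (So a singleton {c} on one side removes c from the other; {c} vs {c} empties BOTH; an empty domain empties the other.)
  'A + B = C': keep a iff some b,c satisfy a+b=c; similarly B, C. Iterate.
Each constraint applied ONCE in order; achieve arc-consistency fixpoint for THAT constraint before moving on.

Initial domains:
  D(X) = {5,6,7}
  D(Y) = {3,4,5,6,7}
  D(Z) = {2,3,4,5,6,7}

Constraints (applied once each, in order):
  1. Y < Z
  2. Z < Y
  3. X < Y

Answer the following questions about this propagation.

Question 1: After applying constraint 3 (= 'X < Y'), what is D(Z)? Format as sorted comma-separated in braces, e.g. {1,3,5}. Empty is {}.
Answer: {4,5}

Derivation:
Constraint 1 (Y < Z) on D(Y)={3,4,5,6,7} D(Z)={2,3,4,5,6,7}: Y {3,4,5,6,7}->{3,4,5,6}; Z {2,3,4,5,6,7}->{4,5,6,7}
Constraint 2 (Z < Y) on D(Z)={4,5,6,7} D(Y)={3,4,5,6}: Z {4,5,6,7}->{4,5}; Y {3,4,5,6}->{5,6}
Constraint 3 (X < Y) on D(X)={5,6,7} D(Y)={5,6}: X {5,6,7}->{5}; Y {5,6}->{6}
So after constraint 3: D(Z) = {4,5}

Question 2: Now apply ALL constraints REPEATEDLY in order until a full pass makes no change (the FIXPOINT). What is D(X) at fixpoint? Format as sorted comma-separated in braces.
pass 0 (initial): D(X)={5,6,7}
pass 1: X {5,6,7}->{5}; Y {3,4,5,6,7}->{6}; Z {2,3,4,5,6,7}->{4,5}
pass 2: X {5}->{}; Y {6}->{}; Z {4,5}->{}
pass 3: no change
Fixpoint after 3 passes: D(X) = {}

Answer: {}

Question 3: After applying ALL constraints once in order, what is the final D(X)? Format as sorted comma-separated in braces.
Constraint 1 (Y < Z) on D(Y)={3,4,5,6,7} D(Z)={2,3,4,5,6,7}: Y {3,4,5,6,7}->{3,4,5,6}; Z {2,3,4,5,6,7}->{4,5,6,7}
Constraint 2 (Z < Y) on D(Z)={4,5,6,7} D(Y)={3,4,5,6}: Z {4,5,6,7}->{4,5}; Y {3,4,5,6}->{5,6}
Constraint 3 (X < Y) on D(X)={5,6,7} D(Y)={5,6}: X {5,6,7}->{5}; Y {5,6}->{6}
So after all 3 constraints: D(X) = {5}

Answer: {5}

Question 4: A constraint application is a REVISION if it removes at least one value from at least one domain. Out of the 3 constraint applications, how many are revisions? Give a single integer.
Answer: 3

Derivation:
Constraint 1 (Y < Z) on D(Y)={3,4,5,6,7} D(Z)={2,3,4,5,6,7}: Y {3,4,5,6,7}->{3,4,5,6}; Z {2,3,4,5,6,7}->{4,5,6,7} => REVISION
Constraint 2 (Z < Y) on D(Z)={4,5,6,7} D(Y)={3,4,5,6}: Z {4,5,6,7}->{4,5}; Y {3,4,5,6}->{5,6} => REVISION
Constraint 3 (X < Y) on D(X)={5,6,7} D(Y)={5,6}: X {5,6,7}->{5}; Y {5,6}->{6} => REVISION
Total revisions = 3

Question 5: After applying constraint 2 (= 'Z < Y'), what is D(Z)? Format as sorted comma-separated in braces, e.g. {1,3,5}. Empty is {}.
Answer: {4,5}

Derivation:
Constraint 1 (Y < Z) on D(Y)={3,4,5,6,7} D(Z)={2,3,4,5,6,7}: Y {3,4,5,6,7}->{3,4,5,6}; Z {2,3,4,5,6,7}->{4,5,6,7}
Constraint 2 (Z < Y) on D(Z)={4,5,6,7} D(Y)={3,4,5,6}: Z {4,5,6,7}->{4,5}; Y {3,4,5,6}->{5,6}
So after constraint 2: D(Z) = {4,5}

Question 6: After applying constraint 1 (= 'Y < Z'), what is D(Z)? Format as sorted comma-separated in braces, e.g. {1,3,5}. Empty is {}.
Answer: {4,5,6,7}

Derivation:
Constraint 1 (Y < Z) on D(Y)={3,4,5,6,7} D(Z)={2,3,4,5,6,7}: Y {3,4,5,6,7}->{3,4,5,6}; Z {2,3,4,5,6,7}->{4,5,6,7}
So after constraint 1: D(Z) = {4,5,6,7}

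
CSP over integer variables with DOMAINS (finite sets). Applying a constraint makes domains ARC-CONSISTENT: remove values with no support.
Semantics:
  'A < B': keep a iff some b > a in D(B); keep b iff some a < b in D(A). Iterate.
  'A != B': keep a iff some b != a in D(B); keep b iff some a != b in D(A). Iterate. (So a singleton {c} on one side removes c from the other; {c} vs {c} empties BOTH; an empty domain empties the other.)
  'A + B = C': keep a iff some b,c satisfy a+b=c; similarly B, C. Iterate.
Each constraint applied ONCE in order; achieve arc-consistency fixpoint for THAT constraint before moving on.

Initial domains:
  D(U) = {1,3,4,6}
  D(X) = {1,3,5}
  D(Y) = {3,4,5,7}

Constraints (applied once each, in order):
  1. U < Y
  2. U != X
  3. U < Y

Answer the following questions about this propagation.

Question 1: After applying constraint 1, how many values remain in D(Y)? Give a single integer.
Answer: 4

Derivation:
Constraint 1 (U < Y) on D(U)={1,3,4,6} D(Y)={3,4,5,7}: no change
So after constraint 1: D(Y)={3,4,5,7}, size = 4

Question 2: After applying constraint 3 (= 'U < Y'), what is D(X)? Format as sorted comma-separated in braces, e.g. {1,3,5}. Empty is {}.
Answer: {1,3,5}

Derivation:
Constraint 1 (U < Y) on D(U)={1,3,4,6} D(Y)={3,4,5,7}: no change
Constraint 2 (U != X) on D(U)={1,3,4,6} D(X)={1,3,5}: no change
Constraint 3 (U < Y) on D(U)={1,3,4,6} D(Y)={3,4,5,7}: no change
So after constraint 3: D(X) = {1,3,5}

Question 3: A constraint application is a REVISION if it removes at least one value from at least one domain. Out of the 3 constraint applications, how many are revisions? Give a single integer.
Constraint 1 (U < Y) on D(U)={1,3,4,6} D(Y)={3,4,5,7}: no change => not a revision
Constraint 2 (U != X) on D(U)={1,3,4,6} D(X)={1,3,5}: no change => not a revision
Constraint 3 (U < Y) on D(U)={1,3,4,6} D(Y)={3,4,5,7}: no change => not a revision
Total revisions = 0

Answer: 0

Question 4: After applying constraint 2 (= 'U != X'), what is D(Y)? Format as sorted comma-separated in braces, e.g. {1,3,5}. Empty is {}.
Answer: {3,4,5,7}

Derivation:
Constraint 1 (U < Y) on D(U)={1,3,4,6} D(Y)={3,4,5,7}: no change
Constraint 2 (U != X) on D(U)={1,3,4,6} D(X)={1,3,5}: no change
So after constraint 2: D(Y) = {3,4,5,7}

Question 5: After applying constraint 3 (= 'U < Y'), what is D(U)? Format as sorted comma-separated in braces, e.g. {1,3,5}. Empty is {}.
Answer: {1,3,4,6}

Derivation:
Constraint 1 (U < Y) on D(U)={1,3,4,6} D(Y)={3,4,5,7}: no change
Constraint 2 (U != X) on D(U)={1,3,4,6} D(X)={1,3,5}: no change
Constraint 3 (U < Y) on D(U)={1,3,4,6} D(Y)={3,4,5,7}: no change
So after constraint 3: D(U) = {1,3,4,6}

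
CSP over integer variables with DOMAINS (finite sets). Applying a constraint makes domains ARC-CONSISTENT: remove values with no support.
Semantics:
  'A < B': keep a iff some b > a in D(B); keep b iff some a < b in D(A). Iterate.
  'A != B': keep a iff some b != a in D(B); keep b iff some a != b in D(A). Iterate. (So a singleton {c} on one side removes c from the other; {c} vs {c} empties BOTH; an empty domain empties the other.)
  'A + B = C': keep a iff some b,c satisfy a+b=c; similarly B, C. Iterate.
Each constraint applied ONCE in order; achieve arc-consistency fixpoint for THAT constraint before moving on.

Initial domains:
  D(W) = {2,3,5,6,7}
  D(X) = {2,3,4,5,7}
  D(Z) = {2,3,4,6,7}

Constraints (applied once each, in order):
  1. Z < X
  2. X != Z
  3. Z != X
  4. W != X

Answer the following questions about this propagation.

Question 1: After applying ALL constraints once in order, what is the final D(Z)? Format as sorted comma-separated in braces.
Constraint 1 (Z < X) on D(Z)={2,3,4,6,7} D(X)={2,3,4,5,7}: Z {2,3,4,6,7}->{2,3,4,6}; X {2,3,4,5,7}->{3,4,5,7}
Constraint 2 (X != Z) on D(X)={3,4,5,7} D(Z)={2,3,4,6}: no change
Constraint 3 (Z != X) on D(Z)={2,3,4,6} D(X)={3,4,5,7}: no change
Constraint 4 (W != X) on D(W)={2,3,5,6,7} D(X)={3,4,5,7}: no change
So after all 4 constraints: D(Z) = {2,3,4,6}

Answer: {2,3,4,6}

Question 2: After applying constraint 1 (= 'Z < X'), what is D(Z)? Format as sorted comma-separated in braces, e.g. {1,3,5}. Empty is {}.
Answer: {2,3,4,6}

Derivation:
Constraint 1 (Z < X) on D(Z)={2,3,4,6,7} D(X)={2,3,4,5,7}: Z {2,3,4,6,7}->{2,3,4,6}; X {2,3,4,5,7}->{3,4,5,7}
So after constraint 1: D(Z) = {2,3,4,6}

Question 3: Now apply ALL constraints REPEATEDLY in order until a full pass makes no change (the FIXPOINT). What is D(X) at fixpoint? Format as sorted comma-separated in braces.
Answer: {3,4,5,7}

Derivation:
pass 0 (initial): D(X)={2,3,4,5,7}
pass 1: X {2,3,4,5,7}->{3,4,5,7}; Z {2,3,4,6,7}->{2,3,4,6}
pass 2: no change
Fixpoint after 2 passes: D(X) = {3,4,5,7}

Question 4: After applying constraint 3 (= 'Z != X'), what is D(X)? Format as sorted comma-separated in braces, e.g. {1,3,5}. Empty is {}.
Constraint 1 (Z < X) on D(Z)={2,3,4,6,7} D(X)={2,3,4,5,7}: Z {2,3,4,6,7}->{2,3,4,6}; X {2,3,4,5,7}->{3,4,5,7}
Constraint 2 (X != Z) on D(X)={3,4,5,7} D(Z)={2,3,4,6}: no change
Constraint 3 (Z != X) on D(Z)={2,3,4,6} D(X)={3,4,5,7}: no change
So after constraint 3: D(X) = {3,4,5,7}

Answer: {3,4,5,7}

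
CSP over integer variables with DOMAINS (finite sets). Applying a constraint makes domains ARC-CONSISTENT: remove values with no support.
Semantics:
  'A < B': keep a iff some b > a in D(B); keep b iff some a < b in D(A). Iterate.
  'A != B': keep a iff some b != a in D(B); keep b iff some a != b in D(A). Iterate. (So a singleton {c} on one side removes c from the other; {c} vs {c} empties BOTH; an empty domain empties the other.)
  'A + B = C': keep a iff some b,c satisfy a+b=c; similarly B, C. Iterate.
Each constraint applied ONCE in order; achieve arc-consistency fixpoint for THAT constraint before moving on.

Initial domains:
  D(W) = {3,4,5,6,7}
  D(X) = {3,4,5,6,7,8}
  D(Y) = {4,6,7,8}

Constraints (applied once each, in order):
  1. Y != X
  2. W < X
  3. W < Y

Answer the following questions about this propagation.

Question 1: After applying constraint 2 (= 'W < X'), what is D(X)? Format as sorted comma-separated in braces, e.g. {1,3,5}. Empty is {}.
Constraint 1 (Y != X) on D(Y)={4,6,7,8} D(X)={3,4,5,6,7,8}: no change
Constraint 2 (W < X) on D(W)={3,4,5,6,7} D(X)={3,4,5,6,7,8}: X {3,4,5,6,7,8}->{4,5,6,7,8}
So after constraint 2: D(X) = {4,5,6,7,8}

Answer: {4,5,6,7,8}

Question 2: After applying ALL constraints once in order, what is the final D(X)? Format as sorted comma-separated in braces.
Constraint 1 (Y != X) on D(Y)={4,6,7,8} D(X)={3,4,5,6,7,8}: no change
Constraint 2 (W < X) on D(W)={3,4,5,6,7} D(X)={3,4,5,6,7,8}: X {3,4,5,6,7,8}->{4,5,6,7,8}
Constraint 3 (W < Y) on D(W)={3,4,5,6,7} D(Y)={4,6,7,8}: no change
So after all 3 constraints: D(X) = {4,5,6,7,8}

Answer: {4,5,6,7,8}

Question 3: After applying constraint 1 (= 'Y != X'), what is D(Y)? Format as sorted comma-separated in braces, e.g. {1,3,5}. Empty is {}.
Answer: {4,6,7,8}

Derivation:
Constraint 1 (Y != X) on D(Y)={4,6,7,8} D(X)={3,4,5,6,7,8}: no change
So after constraint 1: D(Y) = {4,6,7,8}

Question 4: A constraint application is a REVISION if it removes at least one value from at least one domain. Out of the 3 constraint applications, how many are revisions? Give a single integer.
Answer: 1

Derivation:
Constraint 1 (Y != X) on D(Y)={4,6,7,8} D(X)={3,4,5,6,7,8}: no change => not a revision
Constraint 2 (W < X) on D(W)={3,4,5,6,7} D(X)={3,4,5,6,7,8}: X {3,4,5,6,7,8}->{4,5,6,7,8} => REVISION
Constraint 3 (W < Y) on D(W)={3,4,5,6,7} D(Y)={4,6,7,8}: no change => not a revision
Total revisions = 1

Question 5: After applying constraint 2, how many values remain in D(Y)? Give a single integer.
Constraint 1 (Y != X) on D(Y)={4,6,7,8} D(X)={3,4,5,6,7,8}: no change
Constraint 2 (W < X) on D(W)={3,4,5,6,7} D(X)={3,4,5,6,7,8}: X {3,4,5,6,7,8}->{4,5,6,7,8}
So after constraint 2: D(Y)={4,6,7,8}, size = 4

Answer: 4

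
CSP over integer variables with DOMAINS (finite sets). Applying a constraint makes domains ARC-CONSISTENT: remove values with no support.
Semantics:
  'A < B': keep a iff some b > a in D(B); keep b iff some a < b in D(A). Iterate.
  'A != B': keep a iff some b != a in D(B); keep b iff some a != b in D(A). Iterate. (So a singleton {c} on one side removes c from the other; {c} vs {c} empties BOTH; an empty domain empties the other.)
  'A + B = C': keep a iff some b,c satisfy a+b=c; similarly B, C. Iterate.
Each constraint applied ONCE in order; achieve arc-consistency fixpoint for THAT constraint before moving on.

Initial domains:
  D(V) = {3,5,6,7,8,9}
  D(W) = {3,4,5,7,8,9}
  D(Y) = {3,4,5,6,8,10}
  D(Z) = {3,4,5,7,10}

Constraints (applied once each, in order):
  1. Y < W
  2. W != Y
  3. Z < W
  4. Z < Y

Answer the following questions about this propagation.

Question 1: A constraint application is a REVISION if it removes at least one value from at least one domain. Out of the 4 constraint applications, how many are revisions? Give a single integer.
Answer: 3

Derivation:
Constraint 1 (Y < W) on D(Y)={3,4,5,6,8,10} D(W)={3,4,5,7,8,9}: Y {3,4,5,6,8,10}->{3,4,5,6,8}; W {3,4,5,7,8,9}->{4,5,7,8,9} => REVISION
Constraint 2 (W != Y) on D(W)={4,5,7,8,9} D(Y)={3,4,5,6,8}: no change => not a revision
Constraint 3 (Z < W) on D(Z)={3,4,5,7,10} D(W)={4,5,7,8,9}: Z {3,4,5,7,10}->{3,4,5,7} => REVISION
Constraint 4 (Z < Y) on D(Z)={3,4,5,7} D(Y)={3,4,5,6,8}: Y {3,4,5,6,8}->{4,5,6,8} => REVISION
Total revisions = 3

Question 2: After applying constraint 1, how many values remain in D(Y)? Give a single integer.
Constraint 1 (Y < W) on D(Y)={3,4,5,6,8,10} D(W)={3,4,5,7,8,9}: Y {3,4,5,6,8,10}->{3,4,5,6,8}; W {3,4,5,7,8,9}->{4,5,7,8,9}
So after constraint 1: D(Y)={3,4,5,6,8}, size = 5

Answer: 5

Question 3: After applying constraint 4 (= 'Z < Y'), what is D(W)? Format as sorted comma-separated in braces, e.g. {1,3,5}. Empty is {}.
Constraint 1 (Y < W) on D(Y)={3,4,5,6,8,10} D(W)={3,4,5,7,8,9}: Y {3,4,5,6,8,10}->{3,4,5,6,8}; W {3,4,5,7,8,9}->{4,5,7,8,9}
Constraint 2 (W != Y) on D(W)={4,5,7,8,9} D(Y)={3,4,5,6,8}: no change
Constraint 3 (Z < W) on D(Z)={3,4,5,7,10} D(W)={4,5,7,8,9}: Z {3,4,5,7,10}->{3,4,5,7}
Constraint 4 (Z < Y) on D(Z)={3,4,5,7} D(Y)={3,4,5,6,8}: Y {3,4,5,6,8}->{4,5,6,8}
So after constraint 4: D(W) = {4,5,7,8,9}

Answer: {4,5,7,8,9}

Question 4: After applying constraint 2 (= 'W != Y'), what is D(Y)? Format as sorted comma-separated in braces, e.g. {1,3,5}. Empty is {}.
Answer: {3,4,5,6,8}

Derivation:
Constraint 1 (Y < W) on D(Y)={3,4,5,6,8,10} D(W)={3,4,5,7,8,9}: Y {3,4,5,6,8,10}->{3,4,5,6,8}; W {3,4,5,7,8,9}->{4,5,7,8,9}
Constraint 2 (W != Y) on D(W)={4,5,7,8,9} D(Y)={3,4,5,6,8}: no change
So after constraint 2: D(Y) = {3,4,5,6,8}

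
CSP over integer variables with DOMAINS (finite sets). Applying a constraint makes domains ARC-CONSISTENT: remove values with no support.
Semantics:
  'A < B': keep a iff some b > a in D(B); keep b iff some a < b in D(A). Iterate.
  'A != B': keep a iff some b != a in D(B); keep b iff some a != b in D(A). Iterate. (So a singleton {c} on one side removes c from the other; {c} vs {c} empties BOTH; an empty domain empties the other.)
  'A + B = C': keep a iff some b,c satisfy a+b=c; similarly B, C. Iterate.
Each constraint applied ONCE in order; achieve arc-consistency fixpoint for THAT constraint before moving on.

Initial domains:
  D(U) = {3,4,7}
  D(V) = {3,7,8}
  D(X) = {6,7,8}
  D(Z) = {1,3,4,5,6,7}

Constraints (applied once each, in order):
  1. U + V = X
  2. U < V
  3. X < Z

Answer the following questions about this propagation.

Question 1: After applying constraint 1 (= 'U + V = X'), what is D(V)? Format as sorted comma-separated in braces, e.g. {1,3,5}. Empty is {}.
Answer: {3}

Derivation:
Constraint 1 (U + V = X) on D(U)={3,4,7} D(V)={3,7,8} D(X)={6,7,8}: U {3,4,7}->{3,4}; V {3,7,8}->{3}; X {6,7,8}->{6,7}
So after constraint 1: D(V) = {3}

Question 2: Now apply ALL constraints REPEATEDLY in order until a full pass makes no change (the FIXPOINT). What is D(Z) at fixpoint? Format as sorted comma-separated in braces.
Answer: {}

Derivation:
pass 0 (initial): D(Z)={1,3,4,5,6,7}
pass 1: U {3,4,7}->{}; V {3,7,8}->{}; X {6,7,8}->{6}; Z {1,3,4,5,6,7}->{7}
pass 2: X {6}->{}; Z {7}->{}
pass 3: no change
Fixpoint after 3 passes: D(Z) = {}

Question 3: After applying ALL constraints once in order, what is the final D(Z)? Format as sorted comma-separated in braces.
Answer: {7}

Derivation:
Constraint 1 (U + V = X) on D(U)={3,4,7} D(V)={3,7,8} D(X)={6,7,8}: U {3,4,7}->{3,4}; V {3,7,8}->{3}; X {6,7,8}->{6,7}
Constraint 2 (U < V) on D(U)={3,4} D(V)={3}: U {3,4}->{}; V {3}->{}
Constraint 3 (X < Z) on D(X)={6,7} D(Z)={1,3,4,5,6,7}: X {6,7}->{6}; Z {1,3,4,5,6,7}->{7}
So after all 3 constraints: D(Z) = {7}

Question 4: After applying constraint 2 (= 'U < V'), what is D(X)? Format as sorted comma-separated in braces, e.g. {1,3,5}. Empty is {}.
Answer: {6,7}

Derivation:
Constraint 1 (U + V = X) on D(U)={3,4,7} D(V)={3,7,8} D(X)={6,7,8}: U {3,4,7}->{3,4}; V {3,7,8}->{3}; X {6,7,8}->{6,7}
Constraint 2 (U < V) on D(U)={3,4} D(V)={3}: U {3,4}->{}; V {3}->{}
So after constraint 2: D(X) = {6,7}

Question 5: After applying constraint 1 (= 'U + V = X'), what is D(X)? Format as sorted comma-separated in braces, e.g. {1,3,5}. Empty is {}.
Constraint 1 (U + V = X) on D(U)={3,4,7} D(V)={3,7,8} D(X)={6,7,8}: U {3,4,7}->{3,4}; V {3,7,8}->{3}; X {6,7,8}->{6,7}
So after constraint 1: D(X) = {6,7}

Answer: {6,7}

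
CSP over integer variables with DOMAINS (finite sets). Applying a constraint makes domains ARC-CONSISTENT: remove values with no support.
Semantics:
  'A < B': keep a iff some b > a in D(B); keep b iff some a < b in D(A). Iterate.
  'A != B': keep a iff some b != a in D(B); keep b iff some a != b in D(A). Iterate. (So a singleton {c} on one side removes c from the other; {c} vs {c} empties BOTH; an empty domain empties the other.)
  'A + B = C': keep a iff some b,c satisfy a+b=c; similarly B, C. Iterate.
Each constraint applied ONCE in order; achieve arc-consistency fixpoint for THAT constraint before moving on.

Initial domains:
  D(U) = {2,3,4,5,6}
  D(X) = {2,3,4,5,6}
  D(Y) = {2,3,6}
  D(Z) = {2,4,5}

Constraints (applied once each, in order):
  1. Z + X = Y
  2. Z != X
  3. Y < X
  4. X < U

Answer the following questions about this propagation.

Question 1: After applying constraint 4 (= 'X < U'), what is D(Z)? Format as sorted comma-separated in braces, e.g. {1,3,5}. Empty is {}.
Answer: {2,4}

Derivation:
Constraint 1 (Z + X = Y) on D(Z)={2,4,5} D(X)={2,3,4,5,6} D(Y)={2,3,6}: Z {2,4,5}->{2,4}; X {2,3,4,5,6}->{2,4}; Y {2,3,6}->{6}
Constraint 2 (Z != X) on D(Z)={2,4} D(X)={2,4}: no change
Constraint 3 (Y < X) on D(Y)={6} D(X)={2,4}: Y {6}->{}; X {2,4}->{}
Constraint 4 (X < U) on D(X)={} D(U)={2,3,4,5,6}: U {2,3,4,5,6}->{}
So after constraint 4: D(Z) = {2,4}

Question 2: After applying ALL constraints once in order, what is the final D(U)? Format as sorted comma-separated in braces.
Answer: {}

Derivation:
Constraint 1 (Z + X = Y) on D(Z)={2,4,5} D(X)={2,3,4,5,6} D(Y)={2,3,6}: Z {2,4,5}->{2,4}; X {2,3,4,5,6}->{2,4}; Y {2,3,6}->{6}
Constraint 2 (Z != X) on D(Z)={2,4} D(X)={2,4}: no change
Constraint 3 (Y < X) on D(Y)={6} D(X)={2,4}: Y {6}->{}; X {2,4}->{}
Constraint 4 (X < U) on D(X)={} D(U)={2,3,4,5,6}: U {2,3,4,5,6}->{}
So after all 4 constraints: D(U) = {}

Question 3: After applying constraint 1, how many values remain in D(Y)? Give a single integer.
Constraint 1 (Z + X = Y) on D(Z)={2,4,5} D(X)={2,3,4,5,6} D(Y)={2,3,6}: Z {2,4,5}->{2,4}; X {2,3,4,5,6}->{2,4}; Y {2,3,6}->{6}
So after constraint 1: D(Y)={6}, size = 1

Answer: 1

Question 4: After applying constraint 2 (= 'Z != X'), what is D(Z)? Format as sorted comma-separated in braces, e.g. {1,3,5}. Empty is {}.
Constraint 1 (Z + X = Y) on D(Z)={2,4,5} D(X)={2,3,4,5,6} D(Y)={2,3,6}: Z {2,4,5}->{2,4}; X {2,3,4,5,6}->{2,4}; Y {2,3,6}->{6}
Constraint 2 (Z != X) on D(Z)={2,4} D(X)={2,4}: no change
So after constraint 2: D(Z) = {2,4}

Answer: {2,4}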